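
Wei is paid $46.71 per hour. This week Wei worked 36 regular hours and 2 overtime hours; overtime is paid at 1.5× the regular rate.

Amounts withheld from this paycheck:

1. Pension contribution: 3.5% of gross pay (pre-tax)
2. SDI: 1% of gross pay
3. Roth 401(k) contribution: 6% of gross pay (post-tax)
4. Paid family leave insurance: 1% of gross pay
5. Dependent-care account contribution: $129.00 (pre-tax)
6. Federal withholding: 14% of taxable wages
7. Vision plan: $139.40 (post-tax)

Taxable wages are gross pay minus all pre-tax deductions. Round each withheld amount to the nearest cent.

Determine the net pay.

Regular pay: 36 × $46.71 = $1,681.56
Overtime pay: 2 × $46.71 × 1.5 = $140.13
Gross pay = $1,681.56 + $140.13 = $1,821.69
Pension contribution: $1,821.69 × 0.035 = $63.76
Dependent-care account contribution: $129.00
Pre-tax total = $63.76 + $129.00 = $192.76
Taxable wages = $1,821.69 − $192.76 = $1,628.93
Federal withholding: $1,628.93 × 0.14 = $228.05
Paid family leave insurance: $1,821.69 × 0.01 = $18.22
SDI: $1,821.69 × 0.01 = $18.22
Vision plan: $139.40
Roth 401(k) contribution: $1,821.69 × 0.06 = $109.30
Total deductions = $63.76 + $129.00 + $228.05 + $18.22 + $18.22 + $139.40 + $109.30 = $705.95
Net pay = $1,821.69 − $705.95 = $1,115.74

$1,115.74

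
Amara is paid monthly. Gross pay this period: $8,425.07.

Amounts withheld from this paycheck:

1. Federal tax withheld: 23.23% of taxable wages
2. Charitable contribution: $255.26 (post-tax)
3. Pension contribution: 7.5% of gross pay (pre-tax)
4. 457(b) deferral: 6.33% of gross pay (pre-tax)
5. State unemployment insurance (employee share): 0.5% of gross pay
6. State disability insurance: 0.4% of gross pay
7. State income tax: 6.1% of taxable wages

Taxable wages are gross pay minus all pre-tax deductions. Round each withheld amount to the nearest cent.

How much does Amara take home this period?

$4,799.47

Pension contribution: $8,425.07 × 0.075 = $631.88
457(b) deferral: $8,425.07 × 0.0633 = $533.31
Pre-tax total = $631.88 + $533.31 = $1,165.19
Taxable wages = $8,425.07 − $1,165.19 = $7,259.88
Federal tax withheld: $7,259.88 × 0.2323 = $1,686.47
State income tax: $7,259.88 × 0.061 = $442.85
State disability insurance: $8,425.07 × 0.004 = $33.70
State unemployment insurance (employee share): $8,425.07 × 0.005 = $42.13
Charitable contribution: $255.26
Total deductions = $631.88 + $533.31 + $1,686.47 + $442.85 + $33.70 + $42.13 + $255.26 = $3,625.60
Net pay = $8,425.07 − $3,625.60 = $4,799.47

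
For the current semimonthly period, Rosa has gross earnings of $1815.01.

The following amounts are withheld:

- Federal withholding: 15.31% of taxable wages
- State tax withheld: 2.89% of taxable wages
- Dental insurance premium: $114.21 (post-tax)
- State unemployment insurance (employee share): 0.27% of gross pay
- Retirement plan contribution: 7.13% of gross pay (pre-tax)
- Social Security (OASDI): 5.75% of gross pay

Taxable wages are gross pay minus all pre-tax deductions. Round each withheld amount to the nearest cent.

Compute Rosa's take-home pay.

$1155.35

Retirement plan contribution: $1815.01 × 0.0713 = $129.41
Taxable wages = $1815.01 − $129.41 = $1685.60
State tax withheld: $1685.60 × 0.0289 = $48.71
Federal withholding: $1685.60 × 0.1531 = $258.07
State unemployment insurance (employee share): $1815.01 × 0.0027 = $4.90
Social Security (OASDI): $1815.01 × 0.0575 = $104.36
Dental insurance premium: $114.21
Total deductions = $129.41 + $48.71 + $258.07 + $4.90 + $104.36 + $114.21 = $659.66
Net pay = $1815.01 − $659.66 = $1155.35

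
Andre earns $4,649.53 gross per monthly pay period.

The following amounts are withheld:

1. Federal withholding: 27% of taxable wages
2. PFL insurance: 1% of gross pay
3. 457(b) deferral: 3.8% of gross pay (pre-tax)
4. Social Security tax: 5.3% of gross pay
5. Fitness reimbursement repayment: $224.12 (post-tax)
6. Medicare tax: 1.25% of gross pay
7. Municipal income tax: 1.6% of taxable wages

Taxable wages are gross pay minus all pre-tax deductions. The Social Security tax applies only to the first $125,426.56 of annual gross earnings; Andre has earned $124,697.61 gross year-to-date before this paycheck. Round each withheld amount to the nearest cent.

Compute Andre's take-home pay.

457(b) deferral: $4,649.53 × 0.038 = $176.68
Taxable wages = $4,649.53 − $176.68 = $4,472.85
Municipal income tax: $4,472.85 × 0.016 = $71.57
Federal withholding: $4,472.85 × 0.27 = $1,207.67
PFL insurance: $4,649.53 × 0.01 = $46.50
Medicare tax: $4,649.53 × 0.0125 = $58.12
Social Security tax: only $125,426.56 − $124,697.61 = $728.95 of this check is subject → $728.95 × 0.053 = $38.63
Fitness reimbursement repayment: $224.12
Total deductions = $176.68 + $71.57 + $1,207.67 + $46.50 + $58.12 + $38.63 + $224.12 = $1,823.29
Net pay = $4,649.53 − $1,823.29 = $2,826.24

$2,826.24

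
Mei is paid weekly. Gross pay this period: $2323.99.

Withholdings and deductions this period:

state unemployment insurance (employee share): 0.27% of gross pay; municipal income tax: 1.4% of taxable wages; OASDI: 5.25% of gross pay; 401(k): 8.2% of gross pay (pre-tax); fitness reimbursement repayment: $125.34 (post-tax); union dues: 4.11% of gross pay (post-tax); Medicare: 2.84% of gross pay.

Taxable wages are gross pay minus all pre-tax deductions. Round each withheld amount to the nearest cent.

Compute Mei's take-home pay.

$1688.41

401(k): $2323.99 × 0.082 = $190.57
Taxable wages = $2323.99 − $190.57 = $2133.42
Municipal income tax: $2133.42 × 0.014 = $29.87
State unemployment insurance (employee share): $2323.99 × 0.0027 = $6.27
OASDI: $2323.99 × 0.0525 = $122.01
Medicare: $2323.99 × 0.0284 = $66.00
Fitness reimbursement repayment: $125.34
Union dues: $2323.99 × 0.0411 = $95.52
Total deductions = $190.57 + $29.87 + $6.27 + $122.01 + $66.00 + $125.34 + $95.52 = $635.58
Net pay = $2323.99 − $635.58 = $1688.41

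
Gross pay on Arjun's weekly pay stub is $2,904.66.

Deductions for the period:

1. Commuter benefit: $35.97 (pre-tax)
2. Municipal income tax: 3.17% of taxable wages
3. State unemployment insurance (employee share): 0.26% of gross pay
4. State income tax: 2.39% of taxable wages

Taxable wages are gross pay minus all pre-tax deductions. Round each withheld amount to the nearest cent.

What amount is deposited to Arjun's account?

$2,701.64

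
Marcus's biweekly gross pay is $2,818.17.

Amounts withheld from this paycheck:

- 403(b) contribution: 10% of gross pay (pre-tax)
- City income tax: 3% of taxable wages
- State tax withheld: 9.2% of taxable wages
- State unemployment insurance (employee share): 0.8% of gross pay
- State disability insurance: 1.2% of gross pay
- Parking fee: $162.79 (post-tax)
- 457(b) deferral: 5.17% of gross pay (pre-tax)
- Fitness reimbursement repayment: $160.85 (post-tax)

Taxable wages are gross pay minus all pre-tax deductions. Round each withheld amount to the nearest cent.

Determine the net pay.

$1,718.98

457(b) deferral: $2,818.17 × 0.0517 = $145.70
403(b) contribution: $2,818.17 × 0.1 = $281.82
Pre-tax total = $145.70 + $281.82 = $427.52
Taxable wages = $2,818.17 − $427.52 = $2,390.65
State tax withheld: $2,390.65 × 0.092 = $219.94
City income tax: $2,390.65 × 0.03 = $71.72
State disability insurance: $2,818.17 × 0.012 = $33.82
State unemployment insurance (employee share): $2,818.17 × 0.008 = $22.55
Fitness reimbursement repayment: $160.85
Parking fee: $162.79
Total deductions = $145.70 + $281.82 + $219.94 + $71.72 + $33.82 + $22.55 + $160.85 + $162.79 = $1,099.19
Net pay = $2,818.17 − $1,099.19 = $1,718.98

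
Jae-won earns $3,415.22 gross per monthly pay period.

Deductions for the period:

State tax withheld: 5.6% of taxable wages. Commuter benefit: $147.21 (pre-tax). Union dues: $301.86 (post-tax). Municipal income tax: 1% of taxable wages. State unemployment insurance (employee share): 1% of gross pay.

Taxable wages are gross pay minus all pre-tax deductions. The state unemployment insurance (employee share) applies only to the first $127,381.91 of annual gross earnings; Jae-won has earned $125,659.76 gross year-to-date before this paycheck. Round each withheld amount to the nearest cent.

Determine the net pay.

Commuter benefit: $147.21
Taxable wages = $3,415.22 − $147.21 = $3,268.01
State tax withheld: $3,268.01 × 0.056 = $183.01
Municipal income tax: $3,268.01 × 0.01 = $32.68
State unemployment insurance (employee share): only $127,381.91 − $125,659.76 = $1,722.15 of this check is subject → $1,722.15 × 0.01 = $17.22
Union dues: $301.86
Total deductions = $147.21 + $183.01 + $32.68 + $17.22 + $301.86 = $681.98
Net pay = $3,415.22 − $681.98 = $2,733.24

$2,733.24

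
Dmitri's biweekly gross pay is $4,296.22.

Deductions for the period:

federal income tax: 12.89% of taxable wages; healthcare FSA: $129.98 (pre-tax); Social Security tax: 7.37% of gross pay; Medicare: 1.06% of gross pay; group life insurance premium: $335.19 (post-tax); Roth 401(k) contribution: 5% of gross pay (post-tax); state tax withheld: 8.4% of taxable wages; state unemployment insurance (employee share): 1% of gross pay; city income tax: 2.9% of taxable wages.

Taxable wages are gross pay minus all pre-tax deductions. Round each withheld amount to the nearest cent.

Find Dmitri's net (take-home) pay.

$2,203.30

Healthcare FSA: $129.98
Taxable wages = $4,296.22 − $129.98 = $4,166.24
State tax withheld: $4,166.24 × 0.084 = $349.96
Federal income tax: $4,166.24 × 0.1289 = $537.03
City income tax: $4,166.24 × 0.029 = $120.82
State unemployment insurance (employee share): $4,296.22 × 0.01 = $42.96
Social Security tax: $4,296.22 × 0.0737 = $316.63
Medicare: $4,296.22 × 0.0106 = $45.54
Group life insurance premium: $335.19
Roth 401(k) contribution: $4,296.22 × 0.05 = $214.81
Total deductions = $129.98 + $349.96 + $537.03 + $120.82 + $42.96 + $316.63 + $45.54 + $335.19 + $214.81 = $2,092.92
Net pay = $4,296.22 − $2,092.92 = $2,203.30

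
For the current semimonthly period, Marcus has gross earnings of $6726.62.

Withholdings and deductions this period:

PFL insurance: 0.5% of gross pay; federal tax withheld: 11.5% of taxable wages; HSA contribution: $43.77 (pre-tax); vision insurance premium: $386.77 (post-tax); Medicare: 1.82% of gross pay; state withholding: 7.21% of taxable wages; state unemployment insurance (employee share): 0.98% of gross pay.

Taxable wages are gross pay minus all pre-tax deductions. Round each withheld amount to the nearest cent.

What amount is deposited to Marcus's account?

HSA contribution: $43.77
Taxable wages = $6726.62 − $43.77 = $6682.85
State withholding: $6682.85 × 0.0721 = $481.83
Federal tax withheld: $6682.85 × 0.115 = $768.53
Medicare: $6726.62 × 0.0182 = $122.42
PFL insurance: $6726.62 × 0.005 = $33.63
State unemployment insurance (employee share): $6726.62 × 0.0098 = $65.92
Vision insurance premium: $386.77
Total deductions = $43.77 + $481.83 + $768.53 + $122.42 + $33.63 + $65.92 + $386.77 = $1902.87
Net pay = $6726.62 − $1902.87 = $4823.75

$4823.75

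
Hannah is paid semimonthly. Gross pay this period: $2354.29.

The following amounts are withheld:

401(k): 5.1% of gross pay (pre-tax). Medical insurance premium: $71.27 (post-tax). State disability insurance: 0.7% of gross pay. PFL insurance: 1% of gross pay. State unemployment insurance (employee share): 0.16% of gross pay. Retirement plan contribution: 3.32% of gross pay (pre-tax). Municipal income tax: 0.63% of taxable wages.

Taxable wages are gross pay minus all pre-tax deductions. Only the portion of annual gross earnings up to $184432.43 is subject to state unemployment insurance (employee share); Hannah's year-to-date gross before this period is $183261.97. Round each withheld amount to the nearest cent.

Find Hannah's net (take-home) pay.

$2029.32

Retirement plan contribution: $2354.29 × 0.0332 = $78.16
401(k): $2354.29 × 0.051 = $120.07
Pre-tax total = $78.16 + $120.07 = $198.23
Taxable wages = $2354.29 − $198.23 = $2156.06
Municipal income tax: $2156.06 × 0.0063 = $13.58
State disability insurance: $2354.29 × 0.007 = $16.48
PFL insurance: $2354.29 × 0.01 = $23.54
State unemployment insurance (employee share): only $184432.43 − $183261.97 = $1170.46 of this check is subject → $1170.46 × 0.0016 = $1.87
Medical insurance premium: $71.27
Total deductions = $78.16 + $120.07 + $13.58 + $16.48 + $23.54 + $1.87 + $71.27 = $324.97
Net pay = $2354.29 − $324.97 = $2029.32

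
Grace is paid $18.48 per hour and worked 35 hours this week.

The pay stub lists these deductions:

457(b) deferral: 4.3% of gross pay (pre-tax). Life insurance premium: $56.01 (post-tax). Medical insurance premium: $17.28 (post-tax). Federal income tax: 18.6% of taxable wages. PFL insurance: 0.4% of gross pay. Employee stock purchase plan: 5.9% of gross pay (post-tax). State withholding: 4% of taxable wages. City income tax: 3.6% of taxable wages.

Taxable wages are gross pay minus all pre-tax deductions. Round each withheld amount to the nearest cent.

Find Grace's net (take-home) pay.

Gross pay: 35 × $18.48 = $646.80
457(b) deferral: $646.80 × 0.043 = $27.81
Taxable wages = $646.80 − $27.81 = $618.99
State withholding: $618.99 × 0.04 = $24.76
City income tax: $618.99 × 0.036 = $22.28
Federal income tax: $618.99 × 0.186 = $115.13
PFL insurance: $646.80 × 0.004 = $2.59
Medical insurance premium: $17.28
Life insurance premium: $56.01
Employee stock purchase plan: $646.80 × 0.059 = $38.16
Total deductions = $27.81 + $24.76 + $22.28 + $115.13 + $2.59 + $17.28 + $56.01 + $38.16 = $304.02
Net pay = $646.80 − $304.02 = $342.78

$342.78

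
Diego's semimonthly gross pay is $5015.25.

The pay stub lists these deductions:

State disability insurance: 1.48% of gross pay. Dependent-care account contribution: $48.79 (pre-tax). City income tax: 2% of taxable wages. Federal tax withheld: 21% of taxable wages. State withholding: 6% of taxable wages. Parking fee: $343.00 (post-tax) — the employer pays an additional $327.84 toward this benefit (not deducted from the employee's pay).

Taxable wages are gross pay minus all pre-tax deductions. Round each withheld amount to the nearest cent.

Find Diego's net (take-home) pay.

Dependent-care account contribution: $48.79
Taxable wages = $5015.25 − $48.79 = $4966.46
State withholding: $4966.46 × 0.06 = $297.99
Federal tax withheld: $4966.46 × 0.21 = $1042.96
City income tax: $4966.46 × 0.02 = $99.33
State disability insurance: $5015.25 × 0.0148 = $74.23
Parking fee: $343.00
(Employer's $327.84 toward parking fee is not withheld from the employee.)
Total deductions = $48.79 + $297.99 + $1042.96 + $99.33 + $74.23 + $343.00 = $1906.30
Net pay = $5015.25 − $1906.30 = $3108.95

$3108.95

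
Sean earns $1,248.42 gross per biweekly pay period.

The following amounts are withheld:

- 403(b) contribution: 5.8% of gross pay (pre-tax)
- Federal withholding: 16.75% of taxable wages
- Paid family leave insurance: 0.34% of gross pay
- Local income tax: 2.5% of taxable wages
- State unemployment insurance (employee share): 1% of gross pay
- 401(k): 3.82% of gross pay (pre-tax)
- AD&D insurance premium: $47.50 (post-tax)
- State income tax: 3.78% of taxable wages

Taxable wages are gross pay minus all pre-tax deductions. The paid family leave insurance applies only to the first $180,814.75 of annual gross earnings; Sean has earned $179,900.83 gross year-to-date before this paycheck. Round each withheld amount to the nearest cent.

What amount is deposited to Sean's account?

401(k): $1,248.42 × 0.0382 = $47.69
403(b) contribution: $1,248.42 × 0.058 = $72.41
Pre-tax total = $47.69 + $72.41 = $120.10
Taxable wages = $1,248.42 − $120.10 = $1,128.32
Federal withholding: $1,128.32 × 0.1675 = $188.99
State income tax: $1,128.32 × 0.0378 = $42.65
Local income tax: $1,128.32 × 0.025 = $28.21
State unemployment insurance (employee share): $1,248.42 × 0.01 = $12.48
Paid family leave insurance: only $180,814.75 − $179,900.83 = $913.92 of this check is subject → $913.92 × 0.0034 = $3.11
AD&D insurance premium: $47.50
Total deductions = $47.69 + $72.41 + $188.99 + $42.65 + $28.21 + $12.48 + $3.11 + $47.50 = $443.04
Net pay = $1,248.42 − $443.04 = $805.38

$805.38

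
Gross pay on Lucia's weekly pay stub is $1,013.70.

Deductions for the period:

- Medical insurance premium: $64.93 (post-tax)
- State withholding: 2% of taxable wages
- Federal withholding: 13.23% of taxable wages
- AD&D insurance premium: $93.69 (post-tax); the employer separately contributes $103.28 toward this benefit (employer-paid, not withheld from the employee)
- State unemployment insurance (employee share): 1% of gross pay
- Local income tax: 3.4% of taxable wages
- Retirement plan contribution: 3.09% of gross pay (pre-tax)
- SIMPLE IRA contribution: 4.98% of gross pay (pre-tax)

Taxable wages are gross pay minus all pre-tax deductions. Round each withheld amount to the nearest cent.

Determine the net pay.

$589.53

SIMPLE IRA contribution: $1,013.70 × 0.0498 = $50.48
Retirement plan contribution: $1,013.70 × 0.0309 = $31.32
Pre-tax total = $50.48 + $31.32 = $81.80
Taxable wages = $1,013.70 − $81.80 = $931.90
Federal withholding: $931.90 × 0.1323 = $123.29
Local income tax: $931.90 × 0.034 = $31.68
State withholding: $931.90 × 0.02 = $18.64
State unemployment insurance (employee share): $1,013.70 × 0.01 = $10.14
AD&D insurance premium: $93.69
Medical insurance premium: $64.93
(Employer's $103.28 toward AD&D insurance premium is not withheld from the employee.)
Total deductions = $50.48 + $31.32 + $123.29 + $31.68 + $18.64 + $10.14 + $93.69 + $64.93 = $424.17
Net pay = $1,013.70 − $424.17 = $589.53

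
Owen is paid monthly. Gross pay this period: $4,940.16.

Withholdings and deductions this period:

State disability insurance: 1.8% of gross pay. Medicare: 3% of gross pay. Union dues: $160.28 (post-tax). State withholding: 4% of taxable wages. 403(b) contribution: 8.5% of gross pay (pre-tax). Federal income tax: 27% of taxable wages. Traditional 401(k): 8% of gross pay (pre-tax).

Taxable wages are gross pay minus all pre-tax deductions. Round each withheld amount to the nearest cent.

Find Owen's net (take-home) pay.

403(b) contribution: $4,940.16 × 0.085 = $419.91
Traditional 401(k): $4,940.16 × 0.08 = $395.21
Pre-tax total = $419.91 + $395.21 = $815.12
Taxable wages = $4,940.16 − $815.12 = $4,125.04
State withholding: $4,125.04 × 0.04 = $165.00
Federal income tax: $4,125.04 × 0.27 = $1,113.76
Medicare: $4,940.16 × 0.03 = $148.20
State disability insurance: $4,940.16 × 0.018 = $88.92
Union dues: $160.28
Total deductions = $419.91 + $395.21 + $165.00 + $1,113.76 + $148.20 + $88.92 + $160.28 = $2,491.28
Net pay = $4,940.16 − $2,491.28 = $2,448.88

$2,448.88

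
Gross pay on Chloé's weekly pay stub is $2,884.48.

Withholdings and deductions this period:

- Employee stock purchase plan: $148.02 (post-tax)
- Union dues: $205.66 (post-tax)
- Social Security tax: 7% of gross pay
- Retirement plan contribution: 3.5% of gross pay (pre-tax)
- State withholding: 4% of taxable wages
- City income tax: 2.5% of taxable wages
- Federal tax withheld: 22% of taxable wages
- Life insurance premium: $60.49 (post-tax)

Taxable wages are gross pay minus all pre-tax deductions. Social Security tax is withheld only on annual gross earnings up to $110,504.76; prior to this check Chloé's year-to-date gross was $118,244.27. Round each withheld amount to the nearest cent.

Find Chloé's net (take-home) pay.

Retirement plan contribution: $2,884.48 × 0.035 = $100.96
Taxable wages = $2,884.48 − $100.96 = $2,783.52
State withholding: $2,783.52 × 0.04 = $111.34
City income tax: $2,783.52 × 0.025 = $69.59
Federal tax withheld: $2,783.52 × 0.22 = $612.37
Social Security tax: annual cap $110,504.76 already reached (YTD $118,244.27), so $0.00
Employee stock purchase plan: $148.02
Life insurance premium: $60.49
Union dues: $205.66
Total deductions = $100.96 + $111.34 + $69.59 + $612.37 + $0.00 + $148.02 + $60.49 + $205.66 = $1,308.43
Net pay = $2,884.48 − $1,308.43 = $1,576.05

$1,576.05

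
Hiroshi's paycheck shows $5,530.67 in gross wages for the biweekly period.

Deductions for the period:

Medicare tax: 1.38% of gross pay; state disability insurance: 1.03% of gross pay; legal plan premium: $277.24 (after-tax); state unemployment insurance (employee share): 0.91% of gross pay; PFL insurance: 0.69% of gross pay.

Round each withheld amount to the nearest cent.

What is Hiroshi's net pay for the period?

State disability insurance: $5,530.67 × 0.0103 = $56.97
State unemployment insurance (employee share): $5,530.67 × 0.0091 = $50.33
Medicare tax: $5,530.67 × 0.0138 = $76.32
PFL insurance: $5,530.67 × 0.0069 = $38.16
Legal plan premium: $277.24
Total deductions = $56.97 + $50.33 + $76.32 + $38.16 + $277.24 = $499.02
Net pay = $5,530.67 − $499.02 = $5,031.65

$5,031.65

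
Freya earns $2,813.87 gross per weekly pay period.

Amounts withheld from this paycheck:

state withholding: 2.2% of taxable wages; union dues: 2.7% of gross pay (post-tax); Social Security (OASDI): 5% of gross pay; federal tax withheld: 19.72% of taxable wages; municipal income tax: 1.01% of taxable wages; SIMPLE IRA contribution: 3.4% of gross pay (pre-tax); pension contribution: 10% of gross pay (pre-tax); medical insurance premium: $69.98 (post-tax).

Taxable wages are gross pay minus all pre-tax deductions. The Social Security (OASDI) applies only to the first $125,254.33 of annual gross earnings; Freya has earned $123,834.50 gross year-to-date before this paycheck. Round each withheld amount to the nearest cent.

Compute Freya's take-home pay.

$1,661.11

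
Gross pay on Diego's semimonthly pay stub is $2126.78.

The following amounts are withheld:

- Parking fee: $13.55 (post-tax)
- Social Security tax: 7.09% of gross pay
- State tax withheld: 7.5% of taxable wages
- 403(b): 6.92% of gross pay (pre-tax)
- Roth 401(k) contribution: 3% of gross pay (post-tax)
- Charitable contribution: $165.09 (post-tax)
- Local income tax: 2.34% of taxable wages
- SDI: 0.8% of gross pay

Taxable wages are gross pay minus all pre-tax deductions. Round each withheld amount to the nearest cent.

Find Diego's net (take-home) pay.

$1374.58

403(b): $2126.78 × 0.0692 = $147.17
Taxable wages = $2126.78 − $147.17 = $1979.61
Local income tax: $1979.61 × 0.0234 = $46.32
State tax withheld: $1979.61 × 0.075 = $148.47
SDI: $2126.78 × 0.008 = $17.01
Social Security tax: $2126.78 × 0.0709 = $150.79
Roth 401(k) contribution: $2126.78 × 0.03 = $63.80
Charitable contribution: $165.09
Parking fee: $13.55
Total deductions = $147.17 + $46.32 + $148.47 + $17.01 + $150.79 + $63.80 + $165.09 + $13.55 = $752.20
Net pay = $2126.78 − $752.20 = $1374.58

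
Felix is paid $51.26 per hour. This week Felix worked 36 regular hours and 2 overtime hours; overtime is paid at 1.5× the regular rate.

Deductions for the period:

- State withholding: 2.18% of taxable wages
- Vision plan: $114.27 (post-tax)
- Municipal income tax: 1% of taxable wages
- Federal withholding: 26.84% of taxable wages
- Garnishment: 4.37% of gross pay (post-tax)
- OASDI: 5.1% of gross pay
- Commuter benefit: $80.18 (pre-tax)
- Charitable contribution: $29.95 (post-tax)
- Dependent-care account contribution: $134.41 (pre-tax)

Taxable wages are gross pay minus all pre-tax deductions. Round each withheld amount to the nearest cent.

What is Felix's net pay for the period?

Regular pay: 36 × $51.26 = $1845.36
Overtime pay: 2 × $51.26 × 1.5 = $153.78
Gross pay = $1845.36 + $153.78 = $1999.14
Commuter benefit: $80.18
Dependent-care account contribution: $134.41
Pre-tax total = $80.18 + $134.41 = $214.59
Taxable wages = $1999.14 − $214.59 = $1784.55
Municipal income tax: $1784.55 × 0.01 = $17.85
State withholding: $1784.55 × 0.0218 = $38.90
Federal withholding: $1784.55 × 0.2684 = $478.97
OASDI: $1999.14 × 0.051 = $101.96
Vision plan: $114.27
Charitable contribution: $29.95
Garnishment: $1999.14 × 0.0437 = $87.36
Total deductions = $80.18 + $134.41 + $17.85 + $38.90 + $478.97 + $101.96 + $114.27 + $29.95 + $87.36 = $1083.85
Net pay = $1999.14 − $1083.85 = $915.29

$915.29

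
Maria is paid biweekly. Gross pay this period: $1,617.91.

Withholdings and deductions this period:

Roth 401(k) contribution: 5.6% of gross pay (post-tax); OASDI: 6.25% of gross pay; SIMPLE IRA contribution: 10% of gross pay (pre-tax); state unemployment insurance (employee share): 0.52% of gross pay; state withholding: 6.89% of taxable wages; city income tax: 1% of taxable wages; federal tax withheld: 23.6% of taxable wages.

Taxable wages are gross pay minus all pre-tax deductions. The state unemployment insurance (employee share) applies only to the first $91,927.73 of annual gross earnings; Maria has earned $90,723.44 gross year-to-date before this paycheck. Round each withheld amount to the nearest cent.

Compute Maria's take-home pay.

SIMPLE IRA contribution: $1,617.91 × 0.1 = $161.79
Taxable wages = $1,617.91 − $161.79 = $1,456.12
City income tax: $1,456.12 × 0.01 = $14.56
State withholding: $1,456.12 × 0.0689 = $100.33
Federal tax withheld: $1,456.12 × 0.236 = $343.64
OASDI: $1,617.91 × 0.0625 = $101.12
State unemployment insurance (employee share): only $91,927.73 − $90,723.44 = $1,204.29 of this check is subject → $1,204.29 × 0.0052 = $6.26
Roth 401(k) contribution: $1,617.91 × 0.056 = $90.60
Total deductions = $161.79 + $14.56 + $100.33 + $343.64 + $101.12 + $6.26 + $90.60 = $818.30
Net pay = $1,617.91 − $818.30 = $799.61

$799.61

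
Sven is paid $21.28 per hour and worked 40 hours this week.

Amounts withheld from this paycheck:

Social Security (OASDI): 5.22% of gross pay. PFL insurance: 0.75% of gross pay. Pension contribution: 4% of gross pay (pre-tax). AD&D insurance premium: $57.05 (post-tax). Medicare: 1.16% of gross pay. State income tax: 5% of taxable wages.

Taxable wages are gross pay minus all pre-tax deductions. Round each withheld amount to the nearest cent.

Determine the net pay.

Gross pay: 40 × $21.28 = $851.20
Pension contribution: $851.20 × 0.04 = $34.05
Taxable wages = $851.20 − $34.05 = $817.15
State income tax: $817.15 × 0.05 = $40.86
PFL insurance: $851.20 × 0.0075 = $6.38
Social Security (OASDI): $851.20 × 0.0522 = $44.43
Medicare: $851.20 × 0.0116 = $9.87
AD&D insurance premium: $57.05
Total deductions = $34.05 + $40.86 + $6.38 + $44.43 + $9.87 + $57.05 = $192.64
Net pay = $851.20 − $192.64 = $658.56

$658.56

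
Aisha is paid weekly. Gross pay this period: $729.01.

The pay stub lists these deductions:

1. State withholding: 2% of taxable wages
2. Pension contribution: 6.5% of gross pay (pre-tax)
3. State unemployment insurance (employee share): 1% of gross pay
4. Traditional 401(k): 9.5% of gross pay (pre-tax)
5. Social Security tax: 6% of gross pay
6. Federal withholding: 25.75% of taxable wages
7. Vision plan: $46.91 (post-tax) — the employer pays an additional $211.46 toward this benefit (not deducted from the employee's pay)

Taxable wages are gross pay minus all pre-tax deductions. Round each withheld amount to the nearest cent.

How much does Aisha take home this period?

$344.49

Traditional 401(k): $729.01 × 0.095 = $69.26
Pension contribution: $729.01 × 0.065 = $47.39
Pre-tax total = $69.26 + $47.39 = $116.65
Taxable wages = $729.01 − $116.65 = $612.36
Federal withholding: $612.36 × 0.2575 = $157.68
State withholding: $612.36 × 0.02 = $12.25
State unemployment insurance (employee share): $729.01 × 0.01 = $7.29
Social Security tax: $729.01 × 0.06 = $43.74
Vision plan: $46.91
(Employer's $211.46 toward vision plan is not withheld from the employee.)
Total deductions = $69.26 + $47.39 + $157.68 + $12.25 + $7.29 + $43.74 + $46.91 = $384.52
Net pay = $729.01 − $384.52 = $344.49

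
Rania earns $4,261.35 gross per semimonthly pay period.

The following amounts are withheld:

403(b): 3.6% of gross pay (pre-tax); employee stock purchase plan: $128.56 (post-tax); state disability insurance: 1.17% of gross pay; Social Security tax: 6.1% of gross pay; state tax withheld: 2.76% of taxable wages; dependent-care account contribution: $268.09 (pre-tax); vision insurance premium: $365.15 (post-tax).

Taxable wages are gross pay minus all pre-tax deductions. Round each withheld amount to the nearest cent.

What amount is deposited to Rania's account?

403(b): $4,261.35 × 0.036 = $153.41
Dependent-care account contribution: $268.09
Pre-tax total = $153.41 + $268.09 = $421.50
Taxable wages = $4,261.35 − $421.50 = $3,839.85
State tax withheld: $3,839.85 × 0.0276 = $105.98
Social Security tax: $4,261.35 × 0.061 = $259.94
State disability insurance: $4,261.35 × 0.0117 = $49.86
Employee stock purchase plan: $128.56
Vision insurance premium: $365.15
Total deductions = $153.41 + $268.09 + $105.98 + $259.94 + $49.86 + $128.56 + $365.15 = $1,330.99
Net pay = $4,261.35 − $1,330.99 = $2,930.36

$2,930.36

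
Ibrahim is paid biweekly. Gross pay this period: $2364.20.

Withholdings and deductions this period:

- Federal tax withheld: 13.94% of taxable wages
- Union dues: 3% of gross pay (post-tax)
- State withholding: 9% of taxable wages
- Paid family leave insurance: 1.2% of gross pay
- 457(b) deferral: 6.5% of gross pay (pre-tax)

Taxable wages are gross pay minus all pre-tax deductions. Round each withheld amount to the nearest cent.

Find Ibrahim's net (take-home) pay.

$1604.13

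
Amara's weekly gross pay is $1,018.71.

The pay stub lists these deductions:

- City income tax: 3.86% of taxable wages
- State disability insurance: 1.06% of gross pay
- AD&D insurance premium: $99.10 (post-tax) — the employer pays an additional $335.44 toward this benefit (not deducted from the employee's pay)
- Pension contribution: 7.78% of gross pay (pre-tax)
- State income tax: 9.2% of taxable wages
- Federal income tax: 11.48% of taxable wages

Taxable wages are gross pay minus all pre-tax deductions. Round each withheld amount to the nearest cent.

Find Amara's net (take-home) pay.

$599.01

Pension contribution: $1,018.71 × 0.0778 = $79.26
Taxable wages = $1,018.71 − $79.26 = $939.45
City income tax: $939.45 × 0.0386 = $36.26
Federal income tax: $939.45 × 0.1148 = $107.85
State income tax: $939.45 × 0.092 = $86.43
State disability insurance: $1,018.71 × 0.0106 = $10.80
AD&D insurance premium: $99.10
(Employer's $335.44 toward AD&D insurance premium is not withheld from the employee.)
Total deductions = $79.26 + $36.26 + $107.85 + $86.43 + $10.80 + $99.10 = $419.70
Net pay = $1,018.71 − $419.70 = $599.01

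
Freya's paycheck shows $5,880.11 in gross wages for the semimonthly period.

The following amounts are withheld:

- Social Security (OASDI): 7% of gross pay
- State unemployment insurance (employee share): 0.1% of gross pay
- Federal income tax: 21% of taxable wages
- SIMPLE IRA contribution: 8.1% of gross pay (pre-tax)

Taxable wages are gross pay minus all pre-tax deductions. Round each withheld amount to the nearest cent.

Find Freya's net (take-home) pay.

SIMPLE IRA contribution: $5,880.11 × 0.081 = $476.29
Taxable wages = $5,880.11 − $476.29 = $5,403.82
Federal income tax: $5,403.82 × 0.21 = $1,134.80
State unemployment insurance (employee share): $5,880.11 × 0.001 = $5.88
Social Security (OASDI): $5,880.11 × 0.07 = $411.61
Total deductions = $476.29 + $1,134.80 + $5.88 + $411.61 = $2,028.58
Net pay = $5,880.11 − $2,028.58 = $3,851.53

$3,851.53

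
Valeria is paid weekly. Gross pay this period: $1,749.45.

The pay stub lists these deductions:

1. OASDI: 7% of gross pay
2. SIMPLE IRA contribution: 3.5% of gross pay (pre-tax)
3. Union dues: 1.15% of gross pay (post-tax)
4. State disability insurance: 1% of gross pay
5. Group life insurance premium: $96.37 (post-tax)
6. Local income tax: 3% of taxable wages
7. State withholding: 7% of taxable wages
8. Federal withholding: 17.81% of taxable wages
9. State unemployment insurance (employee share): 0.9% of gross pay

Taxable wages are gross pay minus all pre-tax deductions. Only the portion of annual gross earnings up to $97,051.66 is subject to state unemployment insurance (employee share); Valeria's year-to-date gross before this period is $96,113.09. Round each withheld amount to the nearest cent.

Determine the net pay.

SIMPLE IRA contribution: $1,749.45 × 0.035 = $61.23
Taxable wages = $1,749.45 − $61.23 = $1,688.22
Local income tax: $1,688.22 × 0.03 = $50.65
Federal withholding: $1,688.22 × 0.1781 = $300.67
State withholding: $1,688.22 × 0.07 = $118.18
OASDI: $1,749.45 × 0.07 = $122.46
State disability insurance: $1,749.45 × 0.01 = $17.49
State unemployment insurance (employee share): only $97,051.66 − $96,113.09 = $938.57 of this check is subject → $938.57 × 0.009 = $8.45
Union dues: $1,749.45 × 0.0115 = $20.12
Group life insurance premium: $96.37
Total deductions = $61.23 + $50.65 + $300.67 + $118.18 + $122.46 + $17.49 + $8.45 + $20.12 + $96.37 = $795.62
Net pay = $1,749.45 − $795.62 = $953.83

$953.83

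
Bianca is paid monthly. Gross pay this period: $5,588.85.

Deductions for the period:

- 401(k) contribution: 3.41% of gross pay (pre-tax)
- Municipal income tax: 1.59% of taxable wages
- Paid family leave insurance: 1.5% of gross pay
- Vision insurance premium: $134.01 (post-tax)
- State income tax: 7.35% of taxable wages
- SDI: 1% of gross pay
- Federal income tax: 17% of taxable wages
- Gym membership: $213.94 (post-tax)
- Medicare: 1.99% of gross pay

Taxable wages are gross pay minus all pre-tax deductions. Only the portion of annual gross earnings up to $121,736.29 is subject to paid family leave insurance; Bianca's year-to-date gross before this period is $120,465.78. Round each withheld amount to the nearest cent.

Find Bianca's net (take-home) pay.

401(k) contribution: $5,588.85 × 0.0341 = $190.58
Taxable wages = $5,588.85 − $190.58 = $5,398.27
Federal income tax: $5,398.27 × 0.17 = $917.71
State income tax: $5,398.27 × 0.0735 = $396.77
Municipal income tax: $5,398.27 × 0.0159 = $85.83
SDI: $5,588.85 × 0.01 = $55.89
Medicare: $5,588.85 × 0.0199 = $111.22
Paid family leave insurance: only $121,736.29 − $120,465.78 = $1,270.51 of this check is subject → $1,270.51 × 0.015 = $19.06
Gym membership: $213.94
Vision insurance premium: $134.01
Total deductions = $190.58 + $917.71 + $396.77 + $85.83 + $55.89 + $111.22 + $19.06 + $213.94 + $134.01 = $2,125.01
Net pay = $5,588.85 − $2,125.01 = $3,463.84

$3,463.84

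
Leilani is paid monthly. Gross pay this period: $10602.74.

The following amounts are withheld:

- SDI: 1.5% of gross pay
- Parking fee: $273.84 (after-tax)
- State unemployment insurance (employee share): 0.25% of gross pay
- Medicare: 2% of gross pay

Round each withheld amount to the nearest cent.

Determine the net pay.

SDI: $10602.74 × 0.015 = $159.04
Medicare: $10602.74 × 0.02 = $212.05
State unemployment insurance (employee share): $10602.74 × 0.0025 = $26.51
Parking fee: $273.84
Total deductions = $159.04 + $212.05 + $26.51 + $273.84 = $671.44
Net pay = $10602.74 − $671.44 = $9931.30

$9931.30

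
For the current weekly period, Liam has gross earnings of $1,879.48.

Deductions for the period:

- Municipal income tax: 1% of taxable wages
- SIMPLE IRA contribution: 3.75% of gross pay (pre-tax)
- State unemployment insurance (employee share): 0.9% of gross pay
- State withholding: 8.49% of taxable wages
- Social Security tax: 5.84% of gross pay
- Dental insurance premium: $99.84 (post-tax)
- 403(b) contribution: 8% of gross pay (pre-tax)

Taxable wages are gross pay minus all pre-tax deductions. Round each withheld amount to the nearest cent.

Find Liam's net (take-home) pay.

403(b) contribution: $1,879.48 × 0.08 = $150.36
SIMPLE IRA contribution: $1,879.48 × 0.0375 = $70.48
Pre-tax total = $150.36 + $70.48 = $220.84
Taxable wages = $1,879.48 − $220.84 = $1,658.64
Municipal income tax: $1,658.64 × 0.01 = $16.59
State withholding: $1,658.64 × 0.0849 = $140.82
Social Security tax: $1,879.48 × 0.0584 = $109.76
State unemployment insurance (employee share): $1,879.48 × 0.009 = $16.92
Dental insurance premium: $99.84
Total deductions = $150.36 + $70.48 + $16.59 + $140.82 + $109.76 + $16.92 + $99.84 = $604.77
Net pay = $1,879.48 − $604.77 = $1,274.71

$1,274.71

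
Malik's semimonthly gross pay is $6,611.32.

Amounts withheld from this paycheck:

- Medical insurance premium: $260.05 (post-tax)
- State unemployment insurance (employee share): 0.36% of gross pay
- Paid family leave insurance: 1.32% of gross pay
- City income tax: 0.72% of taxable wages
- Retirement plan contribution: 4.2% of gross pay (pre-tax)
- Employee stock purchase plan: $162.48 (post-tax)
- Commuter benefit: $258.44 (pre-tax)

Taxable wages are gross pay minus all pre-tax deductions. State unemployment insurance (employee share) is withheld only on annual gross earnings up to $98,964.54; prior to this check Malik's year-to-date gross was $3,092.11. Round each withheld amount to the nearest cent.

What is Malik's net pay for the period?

Retirement plan contribution: $6,611.32 × 0.042 = $277.68
Commuter benefit: $258.44
Pre-tax total = $277.68 + $258.44 = $536.12
Taxable wages = $6,611.32 − $536.12 = $6,075.20
City income tax: $6,075.20 × 0.0072 = $43.74
Paid family leave insurance: $6,611.32 × 0.0132 = $87.27
State unemployment insurance (employee share): cap not yet reached, full $6,611.32 is subject → $6,611.32 × 0.0036 = $23.80
Medical insurance premium: $260.05
Employee stock purchase plan: $162.48
Total deductions = $277.68 + $258.44 + $43.74 + $87.27 + $23.80 + $260.05 + $162.48 = $1,113.46
Net pay = $6,611.32 − $1,113.46 = $5,497.86

$5,497.86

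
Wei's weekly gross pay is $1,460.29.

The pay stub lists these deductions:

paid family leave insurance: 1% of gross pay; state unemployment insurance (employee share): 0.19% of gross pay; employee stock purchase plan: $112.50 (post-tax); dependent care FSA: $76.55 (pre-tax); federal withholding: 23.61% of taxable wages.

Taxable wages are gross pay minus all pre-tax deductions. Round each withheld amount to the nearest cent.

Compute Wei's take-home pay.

$927.17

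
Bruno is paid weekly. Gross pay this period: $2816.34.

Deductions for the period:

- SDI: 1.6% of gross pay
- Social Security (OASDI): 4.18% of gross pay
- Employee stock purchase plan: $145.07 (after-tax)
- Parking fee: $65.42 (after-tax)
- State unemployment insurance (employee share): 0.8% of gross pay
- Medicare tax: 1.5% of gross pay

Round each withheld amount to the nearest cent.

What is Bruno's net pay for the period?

Medicare tax: $2816.34 × 0.015 = $42.25
State unemployment insurance (employee share): $2816.34 × 0.008 = $22.53
Social Security (OASDI): $2816.34 × 0.0418 = $117.72
SDI: $2816.34 × 0.016 = $45.06
Employee stock purchase plan: $145.07
Parking fee: $65.42
Total deductions = $42.25 + $22.53 + $117.72 + $45.06 + $145.07 + $65.42 = $438.05
Net pay = $2816.34 − $438.05 = $2378.29

$2378.29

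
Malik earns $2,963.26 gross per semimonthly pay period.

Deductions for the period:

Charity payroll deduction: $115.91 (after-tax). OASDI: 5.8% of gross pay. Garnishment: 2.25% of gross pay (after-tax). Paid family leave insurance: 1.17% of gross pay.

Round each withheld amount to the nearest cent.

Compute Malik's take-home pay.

OASDI: $2,963.26 × 0.058 = $171.87
Paid family leave insurance: $2,963.26 × 0.0117 = $34.67
Charity payroll deduction: $115.91
Garnishment: $2,963.26 × 0.0225 = $66.67
Total deductions = $171.87 + $34.67 + $115.91 + $66.67 = $389.12
Net pay = $2,963.26 − $389.12 = $2,574.14

$2,574.14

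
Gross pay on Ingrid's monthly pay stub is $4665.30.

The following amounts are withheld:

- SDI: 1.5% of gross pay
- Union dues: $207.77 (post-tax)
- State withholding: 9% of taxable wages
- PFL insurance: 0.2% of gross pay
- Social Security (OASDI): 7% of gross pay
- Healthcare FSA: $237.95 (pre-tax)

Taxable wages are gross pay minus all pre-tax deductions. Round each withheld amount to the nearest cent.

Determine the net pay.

Healthcare FSA: $237.95
Taxable wages = $4665.30 − $237.95 = $4427.35
State withholding: $4427.35 × 0.09 = $398.46
SDI: $4665.30 × 0.015 = $69.98
Social Security (OASDI): $4665.30 × 0.07 = $326.57
PFL insurance: $4665.30 × 0.002 = $9.33
Union dues: $207.77
Total deductions = $237.95 + $398.46 + $69.98 + $326.57 + $9.33 + $207.77 = $1250.06
Net pay = $4665.30 − $1250.06 = $3415.24

$3415.24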